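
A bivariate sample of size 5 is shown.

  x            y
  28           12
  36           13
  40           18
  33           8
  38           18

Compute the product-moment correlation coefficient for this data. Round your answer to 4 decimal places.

0.7121

n = 5, Σx = 175, Σy = 69, Σx² = 6213, Σy² = 1025, Σxy = 2472
nΣxy − ΣxΣy = 12360 − 12075 = 285
nΣx² − (Σx)² = 31065 − 30625 = 440; nΣy² − (Σy)² = 5125 − 4761 = 364
r = 285 / √(440 × 364) = 285 / 400.2000 ≈ 0.7121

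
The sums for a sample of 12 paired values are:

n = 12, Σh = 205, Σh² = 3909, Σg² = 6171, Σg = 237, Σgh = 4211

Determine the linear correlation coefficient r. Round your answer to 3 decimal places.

r = (nΣgh − ΣgΣh) / √[(nΣg² − (Σg)²)(nΣh² − (Σh)²)]
Numerator: 12×4211 − 237×205 = 1947
Denominator: √[(74052 − 56169)(46908 − 42025)] = √[17883 × 4883] = 9344.6610
r = 1947 / 9344.6610 ≈ 0.208

0.208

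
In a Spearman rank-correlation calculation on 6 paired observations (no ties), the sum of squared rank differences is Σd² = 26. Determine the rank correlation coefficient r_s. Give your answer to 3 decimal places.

ρ = 1 − 6Σd² / [n(n²−1)] = 1 − 6×26 / (6×35)
  = 1 − 156/210 = 1 − 0.7429 ≈ 0.257

0.257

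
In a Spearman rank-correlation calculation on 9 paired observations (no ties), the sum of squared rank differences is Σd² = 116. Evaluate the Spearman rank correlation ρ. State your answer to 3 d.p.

0.033

ρ = 1 − 6Σd² / [n(n²−1)] = 1 − 6×116 / (9×80)
  = 1 − 696/720 = 1 − 0.9667 ≈ 0.033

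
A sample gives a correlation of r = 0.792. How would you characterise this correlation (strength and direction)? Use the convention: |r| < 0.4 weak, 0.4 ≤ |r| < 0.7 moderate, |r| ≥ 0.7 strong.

strong positive

r = 0.792 > 0 so the relationship is positive.
|r| = 0.792, which falls in the strong range.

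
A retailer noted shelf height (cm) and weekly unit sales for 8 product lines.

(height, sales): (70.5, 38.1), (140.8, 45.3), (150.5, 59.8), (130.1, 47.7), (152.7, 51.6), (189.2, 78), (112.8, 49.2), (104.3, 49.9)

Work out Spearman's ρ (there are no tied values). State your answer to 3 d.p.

0.738

Rank height: 1, 5, 6, 4, 7, 8, 3, 2
Rank sales: 1, 2, 7, 3, 6, 8, 4, 5
d = rank(height) − rank(sales): 0, 3, -1, 1, 1, 0, -1, -3; Σd² = 22
ρ = 1 − 6Σd² / [n(n²−1)] = 1 − 6×22 / (8×63) = 1 − 132/504 ≈ 0.738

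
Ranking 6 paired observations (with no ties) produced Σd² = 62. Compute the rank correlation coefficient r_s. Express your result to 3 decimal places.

ρ = 1 − 6Σd² / [n(n²−1)] = 1 − 6×62 / (6×35)
  = 1 − 372/210 = 1 − 1.7714 ≈ -0.771

-0.771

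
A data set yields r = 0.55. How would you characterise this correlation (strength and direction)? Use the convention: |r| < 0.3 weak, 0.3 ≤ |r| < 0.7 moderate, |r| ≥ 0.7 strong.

r = 0.55 > 0 so the relationship is positive.
|r| = 0.55, which falls in the moderate range.

moderate positive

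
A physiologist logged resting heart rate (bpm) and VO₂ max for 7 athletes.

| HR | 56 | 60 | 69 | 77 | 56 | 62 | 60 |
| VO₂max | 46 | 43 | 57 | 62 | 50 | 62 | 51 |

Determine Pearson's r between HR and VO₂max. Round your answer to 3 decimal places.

n = 7, Σx = 440, Σy = 371, Σx² = 28006, Σy² = 20003, Σxy = 23567
nΣxy − ΣxΣy = 164969 − 163240 = 1729
nΣx² − (Σx)² = 196042 − 193600 = 2442; nΣy² − (Σy)² = 140021 − 137641 = 2380
r = 1729 / √(2442 × 2380) = 1729 / 2410.8007 ≈ 0.717

0.717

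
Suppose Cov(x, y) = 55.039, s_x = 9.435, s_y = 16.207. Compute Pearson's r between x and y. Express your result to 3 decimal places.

r = Cov(x,y) / (s_x · s_y) = 55.039 / (9.435 × 16.207)
  = 55.039 / 152.9130 ≈ 0.360

0.360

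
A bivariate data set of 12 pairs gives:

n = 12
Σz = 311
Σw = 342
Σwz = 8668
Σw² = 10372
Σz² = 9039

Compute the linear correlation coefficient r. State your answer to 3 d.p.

r = (nΣwz − ΣwΣz) / √[(nΣw² − (Σw)²)(nΣz² − (Σz)²)]
Numerator: 12×8668 − 342×311 = -2346
Denominator: √[(124464 − 116964)(108468 − 96721)] = √[7500 × 11747] = 9386.2932
r = -2346 / 9386.2932 ≈ -0.250

-0.250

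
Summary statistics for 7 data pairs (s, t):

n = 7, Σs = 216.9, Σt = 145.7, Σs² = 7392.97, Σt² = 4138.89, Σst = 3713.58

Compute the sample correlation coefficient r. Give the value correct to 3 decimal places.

-0.929

r = (nΣst − ΣsΣt) / √[(nΣs² − (Σs)²)(nΣt² − (Σt)²)]
Numerator: 7×3713.58 − 216.9×145.7 = -5607.27
Denominator: √[(51750.79 − 47045.61)(28972.23 − 21228.49)] = √[4705.18 × 7743.74] = 6036.1984
r = -5607.27 / 6036.1984 ≈ -0.929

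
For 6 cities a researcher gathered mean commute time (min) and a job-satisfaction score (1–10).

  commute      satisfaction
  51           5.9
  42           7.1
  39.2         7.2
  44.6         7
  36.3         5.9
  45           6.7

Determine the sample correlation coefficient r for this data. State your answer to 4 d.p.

n = 6, Σx = 258.1, Σy = 39.8, Σx² = 11233.49, Σy² = 265.76, Σxy = 1709.21
nΣxy − ΣxΣy = 10255.26 − 10272.38 = -17.12
nΣx² − (Σx)² = 67400.94 − 66615.61 = 785.33; nΣy² − (Σy)² = 1594.56 − 1584.04 = 10.52
r = -17.12 / √(785.33 × 10.52) = -17.12 / 90.8937 ≈ -0.1884

-0.1884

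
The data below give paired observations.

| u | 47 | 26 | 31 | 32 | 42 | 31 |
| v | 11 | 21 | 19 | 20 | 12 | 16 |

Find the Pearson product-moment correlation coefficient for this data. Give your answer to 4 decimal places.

n = 6, Σu = 209, Σv = 99, Σu² = 7595, Σv² = 1723, Σuv = 3292
nΣuv − ΣuΣv = 19752 − 20691 = -939
nΣu² − (Σu)² = 45570 − 43681 = 1889; nΣv² − (Σv)² = 10338 − 9801 = 537
r = -939 / √(1889 × 537) = -939 / 1007.1708 ≈ -0.9323

-0.9323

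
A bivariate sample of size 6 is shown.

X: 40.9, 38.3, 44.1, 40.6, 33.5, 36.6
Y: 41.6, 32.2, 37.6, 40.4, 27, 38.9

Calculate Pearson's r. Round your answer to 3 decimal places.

0.685

n = 6, ΣX = 234, ΣY = 217.7, ΣX² = 9194.68, ΣY² = 8055.53, ΣXY = 8561.34
nΣXY − ΣXΣY = 51368.04 − 50941.8 = 426.24
nΣX² − (ΣX)² = 55168.08 − 54756 = 412.08; nΣY² − (ΣY)² = 48333.18 − 47393.29 = 939.89
r = 426.24 / √(412.08 × 939.89) = 426.24 / 622.3422 ≈ 0.685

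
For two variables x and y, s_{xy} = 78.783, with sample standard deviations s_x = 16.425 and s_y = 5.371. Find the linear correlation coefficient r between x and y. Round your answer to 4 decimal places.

r = Cov(x,y) / (s_x · s_y) = 78.783 / (16.425 × 5.371)
  = 78.783 / 88.2187 ≈ 0.8930

0.8930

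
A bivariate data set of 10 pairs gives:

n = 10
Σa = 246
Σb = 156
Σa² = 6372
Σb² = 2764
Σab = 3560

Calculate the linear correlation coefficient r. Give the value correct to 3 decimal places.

r = (nΣab − ΣaΣb) / √[(nΣa² − (Σa)²)(nΣb² − (Σb)²)]
Numerator: 10×3560 − 246×156 = -2776
Denominator: √[(63720 − 60516)(27640 − 24336)] = √[3204 × 3304] = 3253.6158
r = -2776 / 3253.6158 ≈ -0.853

-0.853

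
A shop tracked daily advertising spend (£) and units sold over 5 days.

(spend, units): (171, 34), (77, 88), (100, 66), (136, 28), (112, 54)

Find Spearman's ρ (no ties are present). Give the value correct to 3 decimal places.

Rank spend: 5, 1, 2, 4, 3
Rank units: 2, 5, 4, 1, 3
d = rank(spend) − rank(units): 3, -4, -2, 3, 0; Σd² = 38
ρ = 1 − 6Σd² / [n(n²−1)] = 1 − 6×38 / (5×24) = 1 − 228/120 ≈ -0.900

-0.900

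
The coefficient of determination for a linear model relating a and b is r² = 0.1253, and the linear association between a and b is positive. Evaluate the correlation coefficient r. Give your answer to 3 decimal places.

|r| = √0.1253 = 0.354
The association is positive, so r = 0.354.

0.354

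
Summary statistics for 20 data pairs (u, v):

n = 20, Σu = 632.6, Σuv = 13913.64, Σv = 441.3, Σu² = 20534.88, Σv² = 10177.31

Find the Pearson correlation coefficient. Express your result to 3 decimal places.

r = (nΣuv − ΣuΣv) / √[(nΣu² − (Σu)²)(nΣv² − (Σv)²)]
Numerator: 20×13913.64 − 632.6×441.3 = -893.58
Denominator: √[(410697.6 − 400182.76)(203546.2 − 194745.69)] = √[10514.84 × 8800.51] = 9619.5610
r = -893.58 / 9619.5610 ≈ -0.093

-0.093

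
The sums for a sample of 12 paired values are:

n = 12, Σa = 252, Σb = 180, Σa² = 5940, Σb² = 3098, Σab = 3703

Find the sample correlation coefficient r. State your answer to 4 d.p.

r = (nΣab − ΣaΣb) / √[(nΣa² − (Σa)²)(nΣb² − (Σb)²)]
Numerator: 12×3703 − 252×180 = -924
Denominator: √[(71280 − 63504)(37176 − 32400)] = √[7776 × 4776] = 6094.1099
r = -924 / 6094.1099 ≈ -0.1516

-0.1516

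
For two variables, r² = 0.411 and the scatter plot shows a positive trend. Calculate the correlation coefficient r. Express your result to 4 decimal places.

0.6411

|r| = √0.411 = 0.6411
The association is positive, so r = 0.6411.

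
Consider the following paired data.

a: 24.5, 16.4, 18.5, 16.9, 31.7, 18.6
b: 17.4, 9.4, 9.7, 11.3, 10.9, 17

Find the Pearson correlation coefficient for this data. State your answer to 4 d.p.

n = 6, Σa = 126.6, Σb = 75.7, Σa² = 2847.92, Σb² = 1020.71, Σab = 1612.61
nΣab − ΣaΣb = 9675.66 − 9583.62 = 92.04
nΣa² − (Σa)² = 17087.52 − 16027.56 = 1059.96; nΣb² − (Σb)² = 6124.26 − 5730.49 = 393.77
r = 92.04 / √(1059.96 × 393.77) = 92.04 / 646.0499 ≈ 0.1425

0.1425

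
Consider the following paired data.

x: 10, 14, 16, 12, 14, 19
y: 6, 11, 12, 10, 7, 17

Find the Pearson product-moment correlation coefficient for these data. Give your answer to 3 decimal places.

n = 6, Σx = 85, Σy = 63, Σx² = 1253, Σy² = 739, Σxy = 947
nΣxy − ΣxΣy = 5682 − 5355 = 327
nΣx² − (Σx)² = 7518 − 7225 = 293; nΣy² − (Σy)² = 4434 − 3969 = 465
r = 327 / √(293 × 465) = 327 / 369.1138 ≈ 0.886

0.886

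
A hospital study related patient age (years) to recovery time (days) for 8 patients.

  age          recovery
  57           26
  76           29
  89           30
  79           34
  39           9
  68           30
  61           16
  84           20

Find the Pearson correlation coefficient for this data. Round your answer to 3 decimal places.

n = 8, Σx = 553, Σy = 194, Σx² = 40109, Σy² = 5210, Σxy = 14089
nΣxy − ΣxΣy = 112712 − 107282 = 5430
nΣx² − (Σx)² = 320872 − 305809 = 15063; nΣy² − (Σy)² = 41680 − 37636 = 4044
r = 5430 / √(15063 × 4044) = 5430 / 7804.7916 ≈ 0.696

0.696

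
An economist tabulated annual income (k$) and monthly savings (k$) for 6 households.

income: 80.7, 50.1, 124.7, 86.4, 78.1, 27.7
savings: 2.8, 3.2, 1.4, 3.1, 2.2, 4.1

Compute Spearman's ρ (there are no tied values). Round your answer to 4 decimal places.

Rank income: 4, 2, 6, 5, 3, 1
Rank savings: 3, 5, 1, 4, 2, 6
d = rank(income) − rank(savings): 1, -3, 5, 1, 1, -5; Σd² = 62
ρ = 1 − 6Σd² / [n(n²−1)] = 1 − 6×62 / (6×35) = 1 − 372/210 ≈ -0.7714

-0.7714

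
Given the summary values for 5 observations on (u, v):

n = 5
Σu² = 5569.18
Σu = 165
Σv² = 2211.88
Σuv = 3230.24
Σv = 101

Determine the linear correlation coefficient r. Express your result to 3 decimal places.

r = (nΣuv − ΣuΣv) / √[(nΣu² − (Σu)²)(nΣv² − (Σv)²)]
Numerator: 5×3230.24 − 165×101 = -513.8
Denominator: √[(27845.9 − 27225)(11059.4 − 10201)] = √[620.9 × 858.4] = 730.0552
r = -513.8 / 730.0552 ≈ -0.704

-0.704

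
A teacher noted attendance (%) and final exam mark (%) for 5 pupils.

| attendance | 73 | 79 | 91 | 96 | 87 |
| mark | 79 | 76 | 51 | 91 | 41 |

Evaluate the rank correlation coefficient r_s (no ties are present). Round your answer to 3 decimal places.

0.100

Rank attendance: 1, 2, 4, 5, 3
Rank mark: 4, 3, 2, 5, 1
d = rank(attendance) − rank(mark): -3, -1, 2, 0, 2; Σd² = 18
ρ = 1 − 6Σd² / [n(n²−1)] = 1 − 6×18 / (5×24) = 1 − 108/120 ≈ 0.100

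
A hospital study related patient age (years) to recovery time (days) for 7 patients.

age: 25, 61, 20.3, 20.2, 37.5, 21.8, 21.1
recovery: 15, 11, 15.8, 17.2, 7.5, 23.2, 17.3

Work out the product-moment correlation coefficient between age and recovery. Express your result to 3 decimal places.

n = 7, Σx = 206.9, Σy = 107, Σx² = 7492.83, Σy² = 1785.26, Σxy = 2866.22
nΣxy − ΣxΣy = 20063.54 − 22138.3 = -2074.76
nΣx² − (Σx)² = 52449.81 − 42807.61 = 9642.2; nΣy² − (Σy)² = 12496.82 − 11449 = 1047.82
r = -2074.76 / √(9642.2 × 1047.82) = -2074.76 / 3178.5673 ≈ -0.653

-0.653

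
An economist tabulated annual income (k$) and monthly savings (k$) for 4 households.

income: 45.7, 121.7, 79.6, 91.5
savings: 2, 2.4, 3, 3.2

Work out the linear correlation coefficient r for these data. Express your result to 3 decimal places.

0.348

n = 4, Σx = 338.5, Σy = 10.6, Σx² = 31607.79, Σy² = 29, Σxy = 915.08
nΣxy − ΣxΣy = 3660.32 − 3588.1 = 72.22
nΣx² − (Σx)² = 126431.16 − 114582.25 = 11848.91; nΣy² − (Σy)² = 116 − 112.36 = 3.64
r = 72.22 / √(11848.91 × 3.64) = 72.22 / 207.6777 ≈ 0.348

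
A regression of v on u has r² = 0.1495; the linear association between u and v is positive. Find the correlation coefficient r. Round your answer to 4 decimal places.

|r| = √0.1495 = 0.3867
The association is positive, so r = 0.3867.

0.3867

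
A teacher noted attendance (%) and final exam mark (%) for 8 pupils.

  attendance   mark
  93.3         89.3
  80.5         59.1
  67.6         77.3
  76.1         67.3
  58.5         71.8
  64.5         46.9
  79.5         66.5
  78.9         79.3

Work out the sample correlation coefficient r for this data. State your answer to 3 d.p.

0.470

n = 8, Σx = 598.9, Σy = 557.5, Σx² = 45674.07, Σy² = 40037.47, Σxy = 42205.12
nΣxy − ΣxΣy = 337640.96 − 333886.75 = 3754.21
nΣx² − (Σx)² = 365392.56 − 358681.21 = 6711.35; nΣy² − (Σy)² = 320299.76 − 310806.25 = 9493.51
r = 3754.21 / √(6711.35 × 9493.51) = 3754.21 / 7982.1218 ≈ 0.470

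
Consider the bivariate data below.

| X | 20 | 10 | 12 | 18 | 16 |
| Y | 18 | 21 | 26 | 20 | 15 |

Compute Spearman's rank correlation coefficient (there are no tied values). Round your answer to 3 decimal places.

-0.600

Rank X: 5, 1, 2, 4, 3
Rank Y: 2, 4, 5, 3, 1
d = rank(X) − rank(Y): 3, -3, -3, 1, 2; Σd² = 32
ρ = 1 − 6Σd² / [n(n²−1)] = 1 − 6×32 / (5×24) = 1 − 192/120 ≈ -0.600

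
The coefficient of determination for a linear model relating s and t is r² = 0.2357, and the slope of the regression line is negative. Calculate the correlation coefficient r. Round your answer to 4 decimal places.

|r| = √0.2357 = 0.4855
The association is negative, so r = −0.4855.

-0.4855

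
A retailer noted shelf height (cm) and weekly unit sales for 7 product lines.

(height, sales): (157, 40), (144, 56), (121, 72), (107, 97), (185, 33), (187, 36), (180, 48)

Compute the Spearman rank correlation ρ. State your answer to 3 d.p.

Rank height: 4, 3, 2, 1, 6, 7, 5
Rank sales: 3, 5, 6, 7, 1, 2, 4
d = rank(height) − rank(sales): 1, -2, -4, -6, 5, 5, 1; Σd² = 108
ρ = 1 − 6Σd² / [n(n²−1)] = 1 − 6×108 / (7×48) = 1 − 648/336 ≈ -0.929

-0.929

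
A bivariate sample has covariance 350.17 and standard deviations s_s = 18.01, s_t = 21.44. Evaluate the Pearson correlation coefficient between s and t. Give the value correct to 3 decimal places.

0.907

r = Cov(s,t) / (s_s · s_t) = 350.17 / (18.01 × 21.44)
  = 350.17 / 386.1344 ≈ 0.907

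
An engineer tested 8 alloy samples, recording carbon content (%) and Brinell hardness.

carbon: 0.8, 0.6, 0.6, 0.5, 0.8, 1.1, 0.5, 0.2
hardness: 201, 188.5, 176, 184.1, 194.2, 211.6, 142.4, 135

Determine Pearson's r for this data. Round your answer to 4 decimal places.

n = 8, Σx = 5.1, Σy = 1432.8, Σx² = 3.75, Σy² = 261793.02, Σxy = 957.87
nΣxy − ΣxΣy = 7662.96 − 7307.28 = 355.68
nΣx² − (Σx)² = 30 − 26.01 = 3.99; nΣy² − (Σy)² = 2094344.16 − 2052915.84 = 41428.32
r = 355.68 / √(3.99 × 41428.32) = 355.68 / 406.5698 ≈ 0.8748

0.8748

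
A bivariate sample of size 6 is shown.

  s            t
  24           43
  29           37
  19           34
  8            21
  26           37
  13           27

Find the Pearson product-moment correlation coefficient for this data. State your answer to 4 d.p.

0.8918

n = 6, Σs = 119, Σt = 199, Σs² = 2687, Σt² = 6913, Σst = 4232
nΣst − ΣsΣt = 25392 − 23681 = 1711
nΣs² − (Σs)² = 16122 − 14161 = 1961; nΣt² − (Σt)² = 41478 − 39601 = 1877
r = 1711 / √(1961 × 1877) = 1711 / 1918.5403 ≈ 0.8918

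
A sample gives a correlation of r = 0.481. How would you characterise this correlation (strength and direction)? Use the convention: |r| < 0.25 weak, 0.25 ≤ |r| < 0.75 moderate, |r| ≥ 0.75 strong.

r = 0.481 > 0 so the relationship is positive.
|r| = 0.481, which falls in the moderate range.

moderate positive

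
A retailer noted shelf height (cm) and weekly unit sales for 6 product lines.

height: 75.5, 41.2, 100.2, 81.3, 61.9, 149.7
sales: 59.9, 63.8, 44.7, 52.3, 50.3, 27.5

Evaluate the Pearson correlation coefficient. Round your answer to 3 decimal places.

n = 6, Σx = 509.8, Σy = 298.5, Σx² = 50289.12, Σy² = 15678.17, Σxy = 23112.26
nΣxy − ΣxΣy = 138673.56 − 152175.3 = -13501.74
nΣx² − (Σx)² = 301734.72 − 259896.04 = 41838.68; nΣy² − (Σy)² = 94069.02 − 89102.25 = 4966.77
r = -13501.74 / √(41838.68 × 4966.77) = -13501.74 / 14415.3772 ≈ -0.937

-0.937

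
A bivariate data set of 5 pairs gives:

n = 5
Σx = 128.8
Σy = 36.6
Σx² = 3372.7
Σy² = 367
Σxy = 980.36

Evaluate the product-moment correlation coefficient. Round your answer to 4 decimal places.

0.5094

r = (nΣxy − ΣxΣy) / √[(nΣx² − (Σx)²)(nΣy² − (Σy)²)]
Numerator: 5×980.36 − 128.8×36.6 = 187.72
Denominator: √[(16863.5 − 16589.44)(1835 − 1339.56)] = √[274.06 × 495.44] = 368.4838
r = 187.72 / 368.4838 ≈ 0.5094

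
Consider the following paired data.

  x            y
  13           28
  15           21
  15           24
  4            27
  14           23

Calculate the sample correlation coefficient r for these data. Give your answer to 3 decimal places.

-0.589

n = 5, Σx = 61, Σy = 123, Σx² = 831, Σy² = 3059, Σxy = 1469
nΣxy − ΣxΣy = 7345 − 7503 = -158
nΣx² − (Σx)² = 4155 − 3721 = 434; nΣy² − (Σy)² = 15295 − 15129 = 166
r = -158 / √(434 × 166) = -158 / 268.4101 ≈ -0.589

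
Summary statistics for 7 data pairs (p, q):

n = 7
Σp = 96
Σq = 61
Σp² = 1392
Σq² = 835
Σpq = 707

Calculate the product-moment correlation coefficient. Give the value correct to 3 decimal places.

-0.856

r = (nΣpq − ΣpΣq) / √[(nΣp² − (Σp)²)(nΣq² − (Σq)²)]
Numerator: 7×707 − 96×61 = -907
Denominator: √[(9744 − 9216)(5845 − 3721)] = √[528 × 2124] = 1058.9958
r = -907 / 1058.9958 ≈ -0.856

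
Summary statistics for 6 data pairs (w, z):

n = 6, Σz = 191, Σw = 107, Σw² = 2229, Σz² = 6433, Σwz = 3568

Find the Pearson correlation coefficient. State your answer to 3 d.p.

0.481

r = (nΣwz − ΣwΣz) / √[(nΣw² − (Σw)²)(nΣz² − (Σz)²)]
Numerator: 6×3568 − 107×191 = 971
Denominator: √[(13374 − 11449)(38598 − 36481)] = √[1925 × 2117] = 2018.7187
r = 971 / 2018.7187 ≈ 0.481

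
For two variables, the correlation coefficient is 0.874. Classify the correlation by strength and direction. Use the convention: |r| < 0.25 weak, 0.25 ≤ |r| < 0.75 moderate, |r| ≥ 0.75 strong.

r = 0.874 > 0 so the relationship is positive.
|r| = 0.874, which falls in the strong range.

strong positive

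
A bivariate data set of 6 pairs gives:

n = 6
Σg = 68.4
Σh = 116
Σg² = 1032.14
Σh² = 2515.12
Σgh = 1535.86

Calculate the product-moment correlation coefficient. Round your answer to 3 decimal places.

0.814

r = (nΣgh − ΣgΣh) / √[(nΣg² − (Σg)²)(nΣh² − (Σh)²)]
Numerator: 6×1535.86 − 68.4×116 = 1280.76
Denominator: √[(6192.84 − 4678.56)(15090.72 − 13456)] = √[1514.28 × 1634.72] = 1573.3480
r = 1280.76 / 1573.3480 ≈ 0.814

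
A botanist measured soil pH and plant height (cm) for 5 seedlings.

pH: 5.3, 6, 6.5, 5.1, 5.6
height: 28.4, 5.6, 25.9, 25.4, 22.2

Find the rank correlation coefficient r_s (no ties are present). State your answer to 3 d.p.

-0.200

Rank pH: 2, 4, 5, 1, 3
Rank height: 5, 1, 4, 3, 2
d = rank(pH) − rank(height): -3, 3, 1, -2, 1; Σd² = 24
ρ = 1 − 6Σd² / [n(n²−1)] = 1 − 6×24 / (5×24) = 1 − 144/120 ≈ -0.200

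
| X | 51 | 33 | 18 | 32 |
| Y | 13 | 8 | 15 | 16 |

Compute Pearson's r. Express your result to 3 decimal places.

n = 4, ΣX = 134, ΣY = 52, ΣX² = 5038, ΣY² = 714, ΣXY = 1709
nΣXY − ΣXΣY = 6836 − 6968 = -132
nΣX² − (ΣX)² = 20152 − 17956 = 2196; nΣY² − (ΣY)² = 2856 − 2704 = 152
r = -132 / √(2196 × 152) = -132 / 577.7473 ≈ -0.228

-0.228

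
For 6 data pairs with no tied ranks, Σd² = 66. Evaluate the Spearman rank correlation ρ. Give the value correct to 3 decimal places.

ρ = 1 − 6Σd² / [n(n²−1)] = 1 − 6×66 / (6×35)
  = 1 − 396/210 = 1 − 1.8857 ≈ -0.886

-0.886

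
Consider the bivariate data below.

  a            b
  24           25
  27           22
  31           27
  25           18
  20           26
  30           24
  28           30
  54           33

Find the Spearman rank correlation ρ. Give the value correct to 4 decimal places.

0.5000

Rank a: 2, 4, 7, 3, 1, 6, 5, 8
Rank b: 4, 2, 6, 1, 5, 3, 7, 8
d = rank(a) − rank(b): -2, 2, 1, 2, -4, 3, -2, 0; Σd² = 42
ρ = 1 − 6Σd² / [n(n²−1)] = 1 − 6×42 / (8×63) = 1 − 252/504 ≈ 0.5000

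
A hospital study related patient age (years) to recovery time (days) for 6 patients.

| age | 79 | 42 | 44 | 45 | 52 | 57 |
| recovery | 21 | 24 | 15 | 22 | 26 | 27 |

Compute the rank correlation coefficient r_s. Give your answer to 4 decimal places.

Rank age: 6, 1, 2, 3, 4, 5
Rank recovery: 2, 4, 1, 3, 5, 6
d = rank(age) − rank(recovery): 4, -3, 1, 0, -1, -1; Σd² = 28
ρ = 1 − 6Σd² / [n(n²−1)] = 1 − 6×28 / (6×35) = 1 − 168/210 ≈ 0.2000

0.2000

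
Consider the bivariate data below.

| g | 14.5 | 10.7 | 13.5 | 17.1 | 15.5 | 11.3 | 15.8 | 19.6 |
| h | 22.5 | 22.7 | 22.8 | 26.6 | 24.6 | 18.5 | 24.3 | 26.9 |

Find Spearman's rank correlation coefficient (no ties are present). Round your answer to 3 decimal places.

0.857

Rank g: 4, 1, 3, 7, 5, 2, 6, 8
Rank h: 2, 3, 4, 7, 6, 1, 5, 8
d = rank(g) − rank(h): 2, -2, -1, 0, -1, 1, 1, 0; Σd² = 12
ρ = 1 − 6Σd² / [n(n²−1)] = 1 − 6×12 / (8×63) = 1 − 72/504 ≈ 0.857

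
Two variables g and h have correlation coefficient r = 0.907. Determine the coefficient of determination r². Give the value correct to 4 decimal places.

0.8226

r² = (0.907)² = 0.8226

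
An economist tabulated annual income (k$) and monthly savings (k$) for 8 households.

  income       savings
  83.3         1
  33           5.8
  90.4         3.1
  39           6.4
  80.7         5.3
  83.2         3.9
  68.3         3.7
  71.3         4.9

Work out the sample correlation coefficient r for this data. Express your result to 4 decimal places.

n = 8, Σx = 549.2, Σy = 34.1, Σx² = 40904.36, Σy² = 166.21, Σxy = 2158.81
nΣxy − ΣxΣy = 17270.48 − 18727.72 = -1457.24
nΣx² − (Σx)² = 327234.88 − 301620.64 = 25614.24; nΣy² − (Σy)² = 1329.68 − 1162.81 = 166.87
r = -1457.24 / √(25614.24 × 166.87) = -1457.24 / 2067.4255 ≈ -0.7049

-0.7049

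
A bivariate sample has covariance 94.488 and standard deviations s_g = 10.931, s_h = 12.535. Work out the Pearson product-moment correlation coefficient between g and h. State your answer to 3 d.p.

0.690

r = Cov(g,h) / (s_g · s_h) = 94.488 / (10.931 × 12.535)
  = 94.488 / 137.0201 ≈ 0.690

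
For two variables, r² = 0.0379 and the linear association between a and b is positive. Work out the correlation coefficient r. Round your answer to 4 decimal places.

|r| = √0.0379 = 0.1947
The association is positive, so r = 0.1947.

0.1947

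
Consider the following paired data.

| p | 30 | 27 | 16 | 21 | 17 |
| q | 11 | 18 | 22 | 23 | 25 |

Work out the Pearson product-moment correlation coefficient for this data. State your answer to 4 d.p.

-0.8951

n = 5, Σp = 111, Σq = 99, Σp² = 2615, Σq² = 2083, Σpq = 2076
nΣpq − ΣpΣq = 10380 − 10989 = -609
nΣp² − (Σp)² = 13075 − 12321 = 754; nΣq² − (Σq)² = 10415 − 9801 = 614
r = -609 / √(754 × 614) = -609 / 680.4087 ≈ -0.8951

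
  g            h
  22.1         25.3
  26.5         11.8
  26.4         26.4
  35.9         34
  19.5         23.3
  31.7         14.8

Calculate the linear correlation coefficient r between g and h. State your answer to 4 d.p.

n = 6, Σg = 162.1, Σh = 135.6, Σg² = 4561.57, Σh² = 3394.22, Σgh = 3712.9
nΣgh − ΣgΣh = 22277.4 − 21980.76 = 296.64
nΣg² − (Σg)² = 27369.42 − 26276.41 = 1093.01; nΣh² − (Σh)² = 20365.32 − 18387.36 = 1977.96
r = 296.64 / √(1093.01 × 1977.96) = 296.64 / 1470.3503 ≈ 0.2017

0.2017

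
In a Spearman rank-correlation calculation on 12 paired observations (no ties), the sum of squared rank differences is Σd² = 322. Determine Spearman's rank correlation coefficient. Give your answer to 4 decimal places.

-0.1259

ρ = 1 − 6Σd² / [n(n²−1)] = 1 − 6×322 / (12×143)
  = 1 − 1932/1716 = 1 − 1.12587 ≈ -0.1259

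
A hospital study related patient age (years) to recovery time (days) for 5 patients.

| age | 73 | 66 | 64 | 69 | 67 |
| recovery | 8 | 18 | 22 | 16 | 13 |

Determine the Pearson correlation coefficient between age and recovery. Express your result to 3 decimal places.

-0.909

n = 5, Σx = 339, Σy = 77, Σx² = 23031, Σy² = 1297, Σxy = 5155
nΣxy − ΣxΣy = 25775 − 26103 = -328
nΣx² − (Σx)² = 115155 − 114921 = 234; nΣy² − (Σy)² = 6485 − 5929 = 556
r = -328 / √(234 × 556) = -328 / 360.6993 ≈ -0.909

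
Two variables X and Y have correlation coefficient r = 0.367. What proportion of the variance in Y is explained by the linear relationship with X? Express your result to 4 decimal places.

0.1347

r² = (0.367)² = 0.1347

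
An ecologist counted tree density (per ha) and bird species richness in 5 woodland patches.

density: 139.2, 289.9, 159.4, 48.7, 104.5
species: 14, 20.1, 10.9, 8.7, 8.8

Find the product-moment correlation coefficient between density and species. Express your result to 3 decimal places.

n = 5, Σx = 741.7, Σy = 62.5, Σx² = 142118.95, Σy² = 871.95, Σxy = 10856.54
nΣxy − ΣxΣy = 54282.7 − 46356.25 = 7926.45
nΣx² − (Σx)² = 710594.75 − 550118.89 = 160475.86; nΣy² − (Σy)² = 4359.75 − 3906.25 = 453.5
r = 7926.45 / √(160475.86 × 453.5) = 7926.45 / 8530.8735 ≈ 0.929

0.929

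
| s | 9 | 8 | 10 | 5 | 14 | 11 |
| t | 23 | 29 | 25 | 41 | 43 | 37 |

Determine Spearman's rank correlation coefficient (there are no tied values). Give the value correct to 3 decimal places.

Rank s: 3, 2, 4, 1, 6, 5
Rank t: 1, 3, 2, 5, 6, 4
d = rank(s) − rank(t): 2, -1, 2, -4, 0, 1; Σd² = 26
ρ = 1 − 6Σd² / [n(n²−1)] = 1 − 6×26 / (6×35) = 1 − 156/210 ≈ 0.257

0.257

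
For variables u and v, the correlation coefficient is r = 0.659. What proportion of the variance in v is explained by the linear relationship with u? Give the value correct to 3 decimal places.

r² = (0.659)² = 0.434

0.434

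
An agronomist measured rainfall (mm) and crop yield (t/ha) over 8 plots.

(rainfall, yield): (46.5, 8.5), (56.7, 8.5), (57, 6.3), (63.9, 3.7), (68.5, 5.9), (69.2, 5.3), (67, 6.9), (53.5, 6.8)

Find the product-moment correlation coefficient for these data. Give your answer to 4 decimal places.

-0.6483

n = 8, Σx = 482.3, Σy = 51.9, Σx² = 29541.49, Σy² = 354.63, Σxy = 3069.74
nΣxy − ΣxΣy = 24557.92 − 25031.37 = -473.45
nΣx² − (Σx)² = 236331.92 − 232613.29 = 3718.63; nΣy² − (Σy)² = 2837.04 − 2693.61 = 143.43
r = -473.45 / √(3718.63 × 143.43) = -473.45 / 730.3171 ≈ -0.6483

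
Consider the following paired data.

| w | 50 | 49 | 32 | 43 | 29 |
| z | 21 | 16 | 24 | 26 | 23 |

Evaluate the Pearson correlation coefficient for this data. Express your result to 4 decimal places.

n = 5, Σw = 203, Σz = 110, Σw² = 8615, Σz² = 2478, Σwz = 4387
nΣwz − ΣwΣz = 21935 − 22330 = -395
nΣw² − (Σw)² = 43075 − 41209 = 1866; nΣz² − (Σz)² = 12390 − 12100 = 290
r = -395 / √(1866 × 290) = -395 / 735.6222 ≈ -0.5370

-0.5370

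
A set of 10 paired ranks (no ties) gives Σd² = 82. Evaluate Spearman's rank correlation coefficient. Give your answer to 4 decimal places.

ρ = 1 − 6Σd² / [n(n²−1)] = 1 − 6×82 / (10×99)
  = 1 − 492/990 = 1 − 0.49697 ≈ 0.5030

0.5030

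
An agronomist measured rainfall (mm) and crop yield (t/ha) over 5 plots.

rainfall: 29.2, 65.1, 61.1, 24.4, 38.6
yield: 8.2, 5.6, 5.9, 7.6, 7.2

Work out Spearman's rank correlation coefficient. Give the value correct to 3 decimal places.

-0.900

Rank rainfall: 2, 5, 4, 1, 3
Rank yield: 5, 1, 2, 4, 3
d = rank(rainfall) − rank(yield): -3, 4, 2, -3, 0; Σd² = 38
ρ = 1 − 6Σd² / [n(n²−1)] = 1 − 6×38 / (5×24) = 1 − 228/120 ≈ -0.900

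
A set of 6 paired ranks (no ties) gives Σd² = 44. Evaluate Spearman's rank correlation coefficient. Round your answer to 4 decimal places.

-0.2571

ρ = 1 − 6Σd² / [n(n²−1)] = 1 − 6×44 / (6×35)
  = 1 − 264/210 = 1 − 1.25714 ≈ -0.2571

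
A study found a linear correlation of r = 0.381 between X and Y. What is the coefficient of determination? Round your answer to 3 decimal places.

r² = (0.381)² = 0.145

0.145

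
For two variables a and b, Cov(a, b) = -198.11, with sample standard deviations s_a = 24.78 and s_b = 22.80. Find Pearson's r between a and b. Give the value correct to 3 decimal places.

-0.351

r = Cov(a,b) / (s_a · s_b) = -198.11 / (24.78 × 22.80)
  = -198.11 / 564.9840 ≈ -0.351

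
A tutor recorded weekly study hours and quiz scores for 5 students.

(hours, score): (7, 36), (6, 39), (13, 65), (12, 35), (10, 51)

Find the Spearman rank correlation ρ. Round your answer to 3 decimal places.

Rank hours: 2, 1, 5, 4, 3
Rank score: 2, 3, 5, 1, 4
d = rank(hours) − rank(score): 0, -2, 0, 3, -1; Σd² = 14
ρ = 1 − 6Σd² / [n(n²−1)] = 1 − 6×14 / (5×24) = 1 − 84/120 ≈ 0.300

0.300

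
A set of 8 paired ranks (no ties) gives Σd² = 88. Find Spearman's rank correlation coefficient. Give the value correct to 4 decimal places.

-0.0476

ρ = 1 − 6Σd² / [n(n²−1)] = 1 − 6×88 / (8×63)
  = 1 − 528/504 = 1 − 1.04762 ≈ -0.0476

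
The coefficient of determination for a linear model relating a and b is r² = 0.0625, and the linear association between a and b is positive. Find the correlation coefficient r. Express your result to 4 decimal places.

|r| = √0.0625 = 0.2500
The association is positive, so r = 0.2500.

0.2500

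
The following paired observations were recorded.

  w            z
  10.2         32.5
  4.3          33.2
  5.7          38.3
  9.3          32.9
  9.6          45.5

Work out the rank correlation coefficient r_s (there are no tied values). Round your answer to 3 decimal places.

Rank w: 5, 1, 2, 3, 4
Rank z: 1, 3, 4, 2, 5
d = rank(w) − rank(z): 4, -2, -2, 1, -1; Σd² = 26
ρ = 1 − 6Σd² / [n(n²−1)] = 1 − 6×26 / (5×24) = 1 − 156/120 ≈ -0.300

-0.300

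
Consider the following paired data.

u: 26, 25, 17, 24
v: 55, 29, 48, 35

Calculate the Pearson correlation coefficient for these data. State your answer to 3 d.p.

n = 4, Σu = 92, Σv = 167, Σu² = 2166, Σv² = 7395, Σuv = 3811
nΣuv − ΣuΣv = 15244 − 15364 = -120
nΣu² − (Σu)² = 8664 − 8464 = 200; nΣv² − (Σv)² = 29580 − 27889 = 1691
r = -120 / √(200 × 1691) = -120 / 581.5497 ≈ -0.206

-0.206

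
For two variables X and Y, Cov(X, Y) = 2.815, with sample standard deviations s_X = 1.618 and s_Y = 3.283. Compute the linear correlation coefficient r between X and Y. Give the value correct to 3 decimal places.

r = Cov(X,Y) / (s_X · s_Y) = 2.815 / (1.618 × 3.283)
  = 2.815 / 5.3119 ≈ 0.530

0.530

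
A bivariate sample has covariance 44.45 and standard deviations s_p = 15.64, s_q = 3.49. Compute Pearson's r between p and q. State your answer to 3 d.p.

0.814

r = Cov(p,q) / (s_p · s_q) = 44.45 / (15.64 × 3.49)
  = 44.45 / 54.5836 ≈ 0.814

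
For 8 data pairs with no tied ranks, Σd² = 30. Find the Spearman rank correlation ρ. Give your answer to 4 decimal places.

ρ = 1 − 6Σd² / [n(n²−1)] = 1 − 6×30 / (8×63)
  = 1 − 180/504 = 1 − 0.35714 ≈ 0.6429

0.6429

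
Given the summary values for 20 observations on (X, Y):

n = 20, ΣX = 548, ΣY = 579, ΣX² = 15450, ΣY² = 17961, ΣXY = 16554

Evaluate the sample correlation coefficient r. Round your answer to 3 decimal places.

r = (nΣXY − ΣXΣY) / √[(nΣX² − (ΣX)²)(nΣY² − (ΣY)²)]
Numerator: 20×16554 − 548×579 = 13788
Denominator: √[(309000 − 300304)(359220 − 335241)] = √[8696 × 23979] = 14440.2695
r = 13788 / 14440.2695 ≈ 0.955

0.955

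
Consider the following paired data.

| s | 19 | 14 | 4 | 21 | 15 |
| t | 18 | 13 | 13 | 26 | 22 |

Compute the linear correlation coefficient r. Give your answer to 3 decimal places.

n = 5, Σs = 73, Σt = 92, Σs² = 1239, Σt² = 1822, Σst = 1452
nΣst − ΣsΣt = 7260 − 6716 = 544
nΣs² − (Σs)² = 6195 − 5329 = 866; nΣt² − (Σt)² = 9110 − 8464 = 646
r = 544 / √(866 × 646) = 544 / 747.9545 ≈ 0.727

0.727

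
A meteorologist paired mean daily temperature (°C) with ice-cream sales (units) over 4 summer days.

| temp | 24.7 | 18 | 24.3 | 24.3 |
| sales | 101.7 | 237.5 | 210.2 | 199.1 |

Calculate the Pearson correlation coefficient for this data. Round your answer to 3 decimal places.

-0.614

n = 4, Σx = 91.3, Σy = 748.5, Σx² = 2115.07, Σy² = 150573.99, Σxy = 16732.98
nΣxy − ΣxΣy = 66931.92 − 68338.05 = -1406.13
nΣx² − (Σx)² = 8460.28 − 8335.69 = 124.59; nΣy² − (Σy)² = 602295.96 − 560252.25 = 42043.71
r = -1406.13 / √(124.59 × 42043.71) = -1406.13 / 2288.7171 ≈ -0.614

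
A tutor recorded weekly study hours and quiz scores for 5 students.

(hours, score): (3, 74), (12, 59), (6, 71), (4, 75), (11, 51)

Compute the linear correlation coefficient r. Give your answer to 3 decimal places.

n = 5, Σx = 36, Σy = 330, Σx² = 326, Σy² = 22224, Σxy = 2217
nΣxy − ΣxΣy = 11085 − 11880 = -795
nΣx² − (Σx)² = 1630 − 1296 = 334; nΣy² − (Σy)² = 111120 − 108900 = 2220
r = -795 / √(334 × 2220) = -795 / 861.0923 ≈ -0.923

-0.923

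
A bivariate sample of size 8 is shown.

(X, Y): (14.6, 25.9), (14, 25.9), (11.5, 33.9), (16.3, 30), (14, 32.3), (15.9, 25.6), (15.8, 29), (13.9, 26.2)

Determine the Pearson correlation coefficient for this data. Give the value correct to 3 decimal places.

n = 8, ΣX = 116, ΣY = 228.8, ΣX² = 1698.76, ΣY² = 6616.92, ΣXY = 3301.21
nΣXY − ΣXΣY = 26409.68 − 26540.8 = -131.12
nΣX² − (ΣX)² = 13590.08 − 13456 = 134.08; nΣY² − (ΣY)² = 52935.36 − 52349.44 = 585.92
r = -131.12 / √(134.08 × 585.92) = -131.12 / 280.2858 ≈ -0.468

-0.468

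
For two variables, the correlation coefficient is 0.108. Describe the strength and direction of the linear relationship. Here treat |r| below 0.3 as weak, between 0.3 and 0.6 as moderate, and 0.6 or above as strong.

weak positive

r = 0.108 > 0 so the relationship is positive.
|r| = 0.108, which falls in the weak range.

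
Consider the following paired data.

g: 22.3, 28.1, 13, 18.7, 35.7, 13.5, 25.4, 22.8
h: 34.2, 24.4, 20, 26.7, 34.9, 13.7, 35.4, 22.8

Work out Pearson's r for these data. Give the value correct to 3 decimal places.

n = 8, Σg = 179.5, Σh = 212.1, Σg² = 4427.33, Σh² = 6056.59, Σgh = 5057.47
nΣgh − ΣgΣh = 40459.76 − 38071.95 = 2387.81
nΣg² − (Σg)² = 35418.64 − 32220.25 = 3198.39; nΣh² − (Σh)² = 48452.72 − 44986.41 = 3466.31
r = 2387.81 / √(3198.39 × 3466.31) = 2387.81 / 3329.6563 ≈ 0.717

0.717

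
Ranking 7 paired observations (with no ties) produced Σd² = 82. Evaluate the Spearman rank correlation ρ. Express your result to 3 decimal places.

-0.464

ρ = 1 − 6Σd² / [n(n²−1)] = 1 − 6×82 / (7×48)
  = 1 − 492/336 = 1 − 1.4643 ≈ -0.464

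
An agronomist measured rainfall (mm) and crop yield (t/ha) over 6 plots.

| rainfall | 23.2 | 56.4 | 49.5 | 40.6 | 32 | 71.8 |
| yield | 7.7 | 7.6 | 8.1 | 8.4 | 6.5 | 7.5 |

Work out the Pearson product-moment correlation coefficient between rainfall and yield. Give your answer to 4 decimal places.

n = 6, Σx = 273.5, Σy = 45.8, Σx² = 13997.05, Σy² = 351.72, Σxy = 2095.77
nΣxy − ΣxΣy = 12574.62 − 12526.3 = 48.32
nΣx² − (Σx)² = 83982.3 − 74802.25 = 9180.05; nΣy² − (Σy)² = 2110.32 − 2097.64 = 12.68
r = 48.32 / √(9180.05 × 12.68) = 48.32 / 341.1789 ≈ 0.1416

0.1416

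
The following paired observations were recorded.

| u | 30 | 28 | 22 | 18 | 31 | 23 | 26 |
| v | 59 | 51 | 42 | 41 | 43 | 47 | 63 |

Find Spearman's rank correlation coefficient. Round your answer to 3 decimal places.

0.536

Rank u: 6, 5, 2, 1, 7, 3, 4
Rank v: 6, 5, 2, 1, 3, 4, 7
d = rank(u) − rank(v): 0, 0, 0, 0, 4, -1, -3; Σd² = 26
ρ = 1 − 6Σd² / [n(n²−1)] = 1 − 6×26 / (7×48) = 1 − 156/336 ≈ 0.536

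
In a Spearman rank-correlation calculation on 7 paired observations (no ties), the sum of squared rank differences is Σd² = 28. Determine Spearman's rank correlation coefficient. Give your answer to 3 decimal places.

0.500

ρ = 1 − 6Σd² / [n(n²−1)] = 1 − 6×28 / (7×48)
  = 1 − 168/336 = 1 − 0.5000 ≈ 0.500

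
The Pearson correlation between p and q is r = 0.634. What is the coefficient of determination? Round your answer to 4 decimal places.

0.4020

r² = (0.634)² = 0.4020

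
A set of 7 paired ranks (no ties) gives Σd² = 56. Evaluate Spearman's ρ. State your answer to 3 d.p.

0.000

ρ = 1 − 6Σd² / [n(n²−1)] = 1 − 6×56 / (7×48)
  = 1 − 336/336 = 1 − 1.0000 ≈ 0.000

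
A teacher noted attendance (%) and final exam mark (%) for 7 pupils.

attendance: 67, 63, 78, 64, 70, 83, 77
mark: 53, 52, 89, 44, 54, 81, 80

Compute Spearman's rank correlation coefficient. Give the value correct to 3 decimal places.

Rank attendance: 3, 1, 6, 2, 4, 7, 5
Rank mark: 3, 2, 7, 1, 4, 6, 5
d = rank(attendance) − rank(mark): 0, -1, -1, 1, 0, 1, 0; Σd² = 4
ρ = 1 − 6Σd² / [n(n²−1)] = 1 − 6×4 / (7×48) = 1 − 24/336 ≈ 0.929

0.929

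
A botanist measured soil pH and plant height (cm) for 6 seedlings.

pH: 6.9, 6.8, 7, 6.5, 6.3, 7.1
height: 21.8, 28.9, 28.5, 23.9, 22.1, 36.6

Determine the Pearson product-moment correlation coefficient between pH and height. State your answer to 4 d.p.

0.6962

n = 6, Σx = 40.6, Σy = 161.8, Σx² = 275.2, Σy² = 4521.88, Σxy = 1100.88
nΣxy − ΣxΣy = 6605.28 − 6569.08 = 36.2
nΣx² − (Σx)² = 1651.2 − 1648.36 = 2.84; nΣy² − (Σy)² = 27131.28 − 26179.24 = 952.04
r = 36.2 / √(2.84 × 952.04) = 36.2 / 51.9980 ≈ 0.6962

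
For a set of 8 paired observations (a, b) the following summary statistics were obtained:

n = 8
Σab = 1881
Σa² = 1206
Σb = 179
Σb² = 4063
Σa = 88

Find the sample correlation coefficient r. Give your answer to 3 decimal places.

-0.750

r = (nΣab − ΣaΣb) / √[(nΣa² − (Σa)²)(nΣb² − (Σb)²)]
Numerator: 8×1881 − 88×179 = -704
Denominator: √[(9648 − 7744)(32504 − 32041)] = √[1904 × 463] = 938.9100
r = -704 / 938.9100 ≈ -0.750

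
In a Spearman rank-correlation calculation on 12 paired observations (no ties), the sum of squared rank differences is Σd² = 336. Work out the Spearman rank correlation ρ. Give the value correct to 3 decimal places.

ρ = 1 − 6Σd² / [n(n²−1)] = 1 − 6×336 / (12×143)
  = 1 − 2016/1716 = 1 − 1.1748 ≈ -0.175

-0.175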